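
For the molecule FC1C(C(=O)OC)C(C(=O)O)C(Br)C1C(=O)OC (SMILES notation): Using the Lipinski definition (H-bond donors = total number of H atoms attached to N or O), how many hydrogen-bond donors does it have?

Donors: find every N or O and count the H atoms it carries.
  atom 5 (O): bond orders sum to 2 → 0 H
  atom 6 (O): bond orders sum to 2 → 0 H
  atom 10 (O): bond orders sum to 2 → 0 H
  atom 11 (O): bond orders sum to 1 → 1 H
  atom 16 (O): bond orders sum to 2 → 0 H
  atom 17 (O): bond orders sum to 2 → 0 H
Lipinski HBD = 1.

1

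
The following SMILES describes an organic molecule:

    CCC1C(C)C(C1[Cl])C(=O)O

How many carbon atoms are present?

8

Count every carbon token in the SMILES (each C, including those in ring-closure positions and inside branches).
Carbon count: 8.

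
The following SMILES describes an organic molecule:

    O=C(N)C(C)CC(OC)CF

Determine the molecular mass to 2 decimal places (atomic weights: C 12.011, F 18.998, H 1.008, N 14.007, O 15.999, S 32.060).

163.19 g/mol

First, the molecular formula is C7H14FNO2 (counting implicit H from valence).
  C: 7 × 12.011 = 84.077
  F: 1 × 18.998 = 18.998
  H: 14 × 1.008 = 14.112
  N: 1 × 14.007 = 14.007
  O: 2 × 15.999 = 31.998
Sum: 7×12.011 + 1×18.998 + 14×1.008 + 1×14.007 + 2×15.999 = 163.192 → 163.19 g/mol.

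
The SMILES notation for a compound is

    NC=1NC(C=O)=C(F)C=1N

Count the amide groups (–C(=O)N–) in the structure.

Scan the SMILES for the amide motif — none present.
Groups that are present: 1 aldehyde, 2 primary amine.

0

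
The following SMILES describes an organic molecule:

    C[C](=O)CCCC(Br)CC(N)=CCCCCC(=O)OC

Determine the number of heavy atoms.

Every atom symbol written in the SMILES (organic subset) is one heavy atom; implicit H are not written.
Heavy atoms by element → Br:1, C:15, N:1, O:3.
Total: 20.

20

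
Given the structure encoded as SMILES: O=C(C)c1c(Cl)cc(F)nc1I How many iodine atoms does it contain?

Scan the SMILES for I atoms (remember two-letter symbols like Cl and Br are single atoms).
Iodine count: 1.

1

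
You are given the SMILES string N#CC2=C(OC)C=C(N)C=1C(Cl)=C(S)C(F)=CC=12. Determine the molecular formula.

C12H8ClFN2OS

Walk through each heavy atom and fill implicit hydrogens from standard valence (C 4, N 3, O 2, S 2, halogen 1):
  atom 1: N, bond orders sum to 3 (valence 3) → 0 H
  atom 2: C, bond orders sum to 4 (valence 4) → 0 H
  atom 3: C, bond orders sum to 4 (valence 4) → 0 H
  atom 4: C, bond orders sum to 4 (valence 4) → 0 H
  atom 5: O, bond orders sum to 2 (valence 2) → 0 H
  atom 6: C, bond orders sum to 1 (valence 4) → 3 H
  atom 7: C, bond orders sum to 3 (valence 4) → 1 H
  atom 8: C, bond orders sum to 4 (valence 4) → 0 H
  atom 9: N, bond orders sum to 1 (valence 3) → 2 H
  atom 10: C, bond orders sum to 4 (valence 4) → 0 H
  atom 11: C, bond orders sum to 4 (valence 4) → 0 H
  atom 12: Cl (halogen, monovalent) → 0 H
  atom 13: C, bond orders sum to 4 (valence 4) → 0 H
  atom 14: S, bond orders sum to 1 (valence 2) → 1 H
  atom 15: C, bond orders sum to 4 (valence 4) → 0 H
  atom 16: F (halogen, monovalent) → 0 H
  atom 17: C, bond orders sum to 3 (valence 4) → 1 H
  atom 18: C, bond orders sum to 4 (valence 4) → 0 H
Totals → C:12, H:8, Cl:1, F:1, N:2, O:1, S:1.
In Hill order: C12H8ClFN2OS.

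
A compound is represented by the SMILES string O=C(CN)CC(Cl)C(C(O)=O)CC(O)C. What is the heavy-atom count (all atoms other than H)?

Every atom symbol written in the SMILES (organic subset) is one heavy atom; implicit H are not written.
Heavy atoms by element → C:9, Cl:1, N:1, O:4.
Total: 15.

15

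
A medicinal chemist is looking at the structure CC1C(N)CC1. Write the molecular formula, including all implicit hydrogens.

Walk through each heavy atom and fill implicit hydrogens from standard valence (C 4, N 3, O 2, S 2, halogen 1):
  atom 1: C, bond orders sum to 1 (valence 4) → 3 H
  atom 2: C, bond orders sum to 3 (valence 4) → 1 H
  atom 3: C, bond orders sum to 3 (valence 4) → 1 H
  atom 4: N, bond orders sum to 1 (valence 3) → 2 H
  atom 5: C, bond orders sum to 2 (valence 4) → 2 H
  atom 6: C, bond orders sum to 2 (valence 4) → 2 H
Totals → C:5, H:11, N:1.
In Hill order: C5H11N.

C5H11N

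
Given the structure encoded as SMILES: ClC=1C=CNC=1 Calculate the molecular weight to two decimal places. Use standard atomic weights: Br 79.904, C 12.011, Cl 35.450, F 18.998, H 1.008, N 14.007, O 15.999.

101.53 g/mol

First, the molecular formula is C4H4ClN (counting implicit H from valence).
  C: 4 × 12.011 = 48.044
  Cl: 1 × 35.450 = 35.450
  H: 4 × 1.008 = 4.032
  N: 1 × 14.007 = 14.007
Sum: 4×12.011 + 1×35.450 + 4×1.008 + 1×14.007 = 101.533 → 101.53 g/mol.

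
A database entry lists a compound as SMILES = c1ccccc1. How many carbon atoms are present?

Count every carbon token in the SMILES (each C, including those in ring-closure positions and inside branches).
Carbon count: 6.

6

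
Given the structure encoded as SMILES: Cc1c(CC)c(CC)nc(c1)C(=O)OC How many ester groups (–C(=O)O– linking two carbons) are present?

1

The ester motif appears at heavy-atom position 12 in the SMILES.
Ester count: 1.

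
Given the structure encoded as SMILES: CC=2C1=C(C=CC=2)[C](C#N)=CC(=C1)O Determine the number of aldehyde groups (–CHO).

0

Scan the SMILES for the aldehyde motif — none present.
Groups that are present: 1 hydroxyl, 1 nitrile.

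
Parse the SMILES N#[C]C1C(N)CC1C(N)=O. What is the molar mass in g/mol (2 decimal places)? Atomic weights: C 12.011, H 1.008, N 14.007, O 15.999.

139.16 g/mol

First, the molecular formula is C6H9N3O (counting implicit H from valence).
  C: 6 × 12.011 = 72.066
  H: 9 × 1.008 = 9.072
  N: 3 × 14.007 = 42.021
  O: 1 × 15.999 = 15.999
Sum: 6×12.011 + 9×1.008 + 3×14.007 + 1×15.999 = 139.158 → 139.16 g/mol.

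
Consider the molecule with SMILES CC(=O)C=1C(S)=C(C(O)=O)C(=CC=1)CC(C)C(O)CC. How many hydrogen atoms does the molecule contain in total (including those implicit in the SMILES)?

20

Walk through each heavy atom and fill implicit hydrogens from standard valence (C 4, N 3, O 2, S 2, halogen 1):
  atom 1: C, bond orders sum to 1 (valence 4) → 3 H
  atom 2: C, bond orders sum to 4 (valence 4) → 0 H
  atom 3: O, bond orders sum to 2 (valence 2) → 0 H
  atom 4: C, bond orders sum to 4 (valence 4) → 0 H
  atom 5: C, bond orders sum to 4 (valence 4) → 0 H
  atom 6: S, bond orders sum to 1 (valence 2) → 1 H
  atom 7: C, bond orders sum to 4 (valence 4) → 0 H
  atom 8: C, bond orders sum to 4 (valence 4) → 0 H
  atom 9: O, bond orders sum to 1 (valence 2) → 1 H
  atom 10: O, bond orders sum to 2 (valence 2) → 0 H
  atom 11: C, bond orders sum to 4 (valence 4) → 0 H
  atom 12: C, bond orders sum to 3 (valence 4) → 1 H
  atom 13: C, bond orders sum to 3 (valence 4) → 1 H
  atom 14: C, bond orders sum to 2 (valence 4) → 2 H
  atom 15: C, bond orders sum to 3 (valence 4) → 1 H
  atom 16: C, bond orders sum to 1 (valence 4) → 3 H
  atom 17: C, bond orders sum to 3 (valence 4) → 1 H
  atom 18: O, bond orders sum to 1 (valence 2) → 1 H
  atom 19: C, bond orders sum to 2 (valence 4) → 2 H
  atom 20: C, bond orders sum to 1 (valence 4) → 3 H
Total hydrogens: 20.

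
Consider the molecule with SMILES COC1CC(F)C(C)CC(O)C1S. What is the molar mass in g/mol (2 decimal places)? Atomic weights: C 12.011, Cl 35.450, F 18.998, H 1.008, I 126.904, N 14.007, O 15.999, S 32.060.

First, the molecular formula is C9H17FO2S (counting implicit H from valence).
  C: 9 × 12.011 = 108.099
  F: 1 × 18.998 = 18.998
  H: 17 × 1.008 = 17.136
  O: 2 × 15.999 = 31.998
  S: 1 × 32.060 = 32.060
Sum: 9×12.011 + 1×18.998 + 17×1.008 + 2×15.999 + 1×32.060 = 208.291 → 208.29 g/mol.

208.29 g/mol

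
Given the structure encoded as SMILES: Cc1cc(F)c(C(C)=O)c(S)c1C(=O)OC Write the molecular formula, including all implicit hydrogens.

C11H11FO3S

Walk through each heavy atom and fill implicit hydrogens from standard valence (C 4, N 3, O 2, S 2, halogen 1); for lowercase aromatic atoms, an aromatic c carries 1 H when it has two neighbours and 0 H with three, and aromatic n carries 0 H:
  atom 1: C, bond orders sum to 1 (valence 4) → 3 H
  atom 2: aromatic c, 3 neighbours → 0 H
  atom 3: aromatic c, 2 neighbours → 1 H
  atom 4: aromatic c, 3 neighbours → 0 H
  atom 5: F (halogen, monovalent) → 0 H
  atom 6: aromatic c, 3 neighbours → 0 H
  atom 7: C, bond orders sum to 4 (valence 4) → 0 H
  atom 8: C, bond orders sum to 1 (valence 4) → 3 H
  atom 9: O, bond orders sum to 2 (valence 2) → 0 H
  atom 10: aromatic c, 3 neighbours → 0 H
  atom 11: S, bond orders sum to 1 (valence 2) → 1 H
  atom 12: aromatic c, 3 neighbours → 0 H
  atom 13: C, bond orders sum to 4 (valence 4) → 0 H
  atom 14: O, bond orders sum to 2 (valence 2) → 0 H
  atom 15: O, bond orders sum to 2 (valence 2) → 0 H
  atom 16: C, bond orders sum to 1 (valence 4) → 3 H
Totals → C:11, H:11, F:1, O:3, S:1.
In Hill order: C11H11FO3S.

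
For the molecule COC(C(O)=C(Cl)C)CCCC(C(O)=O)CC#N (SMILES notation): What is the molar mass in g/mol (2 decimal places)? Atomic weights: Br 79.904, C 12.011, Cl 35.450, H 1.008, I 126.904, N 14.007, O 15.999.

First, the molecular formula is C12H18ClNO4 (counting implicit H from valence).
  C: 12 × 12.011 = 144.132
  Cl: 1 × 35.450 = 35.450
  H: 18 × 1.008 = 18.144
  N: 1 × 14.007 = 14.007
  O: 4 × 15.999 = 63.996
Sum: 12×12.011 + 1×35.450 + 18×1.008 + 1×14.007 + 4×15.999 = 275.729 → 275.73 g/mol.

275.73 g/mol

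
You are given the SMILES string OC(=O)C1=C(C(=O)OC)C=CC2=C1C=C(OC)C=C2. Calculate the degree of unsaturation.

9

Degree of unsaturation = (number of rings) + (number of π bonds).
Ring closures in the SMILES: 2.
π bonds: 7 double bonds (each 1 DoU) → 7 DoU from unsaturation.
Total DoU = 2 + 7 = 9.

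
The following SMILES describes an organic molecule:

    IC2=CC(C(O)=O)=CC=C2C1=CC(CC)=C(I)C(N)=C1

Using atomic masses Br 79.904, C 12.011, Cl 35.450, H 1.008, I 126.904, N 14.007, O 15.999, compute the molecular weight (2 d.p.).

First, the molecular formula is C15H13I2NO2 (counting implicit H from valence).
  C: 15 × 12.011 = 180.165
  H: 13 × 1.008 = 13.104
  I: 2 × 126.904 = 253.808
  N: 1 × 14.007 = 14.007
  O: 2 × 15.999 = 31.998
Sum: 15×12.011 + 13×1.008 + 2×126.904 + 1×14.007 + 2×15.999 = 493.082 → 493.08 g/mol.

493.08 g/mol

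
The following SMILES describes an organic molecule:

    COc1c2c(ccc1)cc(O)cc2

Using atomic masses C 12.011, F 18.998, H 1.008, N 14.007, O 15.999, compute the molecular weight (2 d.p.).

174.20 g/mol

First, the molecular formula is C11H10O2 (counting implicit H from valence).
  C: 11 × 12.011 = 132.121
  H: 10 × 1.008 = 10.080
  O: 2 × 15.999 = 31.998
Sum: 11×12.011 + 10×1.008 + 2×15.999 = 174.199 → 174.20 g/mol.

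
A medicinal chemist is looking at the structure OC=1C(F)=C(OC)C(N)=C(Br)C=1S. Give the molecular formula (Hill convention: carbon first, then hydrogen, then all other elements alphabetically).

C7H7BrFNO2S

Walk through each heavy atom and fill implicit hydrogens from standard valence (C 4, N 3, O 2, S 2, halogen 1):
  atom 1: O, bond orders sum to 1 (valence 2) → 1 H
  atom 2: C, bond orders sum to 4 (valence 4) → 0 H
  atom 3: C, bond orders sum to 4 (valence 4) → 0 H
  atom 4: F (halogen, monovalent) → 0 H
  atom 5: C, bond orders sum to 4 (valence 4) → 0 H
  atom 6: O, bond orders sum to 2 (valence 2) → 0 H
  atom 7: C, bond orders sum to 1 (valence 4) → 3 H
  atom 8: C, bond orders sum to 4 (valence 4) → 0 H
  atom 9: N, bond orders sum to 1 (valence 3) → 2 H
  atom 10: C, bond orders sum to 4 (valence 4) → 0 H
  atom 11: Br (halogen, monovalent) → 0 H
  atom 12: C, bond orders sum to 4 (valence 4) → 0 H
  atom 13: S, bond orders sum to 1 (valence 2) → 1 H
Totals → C:7, H:7, Br:1, F:1, N:1, O:2, S:1.
In Hill order: C7H7BrFNO2S.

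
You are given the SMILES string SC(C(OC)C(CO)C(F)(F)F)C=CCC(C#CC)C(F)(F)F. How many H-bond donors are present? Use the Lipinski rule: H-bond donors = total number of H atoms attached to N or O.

Donors: find every N or O and count the H atoms it carries.
  atom 4 (O): bond orders sum to 2 → 0 H
  atom 8 (O): bond orders sum to 1 → 1 H
Lipinski HBD = 1.

1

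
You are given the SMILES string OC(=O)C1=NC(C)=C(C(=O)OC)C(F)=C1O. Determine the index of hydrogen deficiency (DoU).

6

Degree of unsaturation = (number of rings) + (number of π bonds).
Ring closures in the SMILES: 1.
π bonds: 5 double bonds (each 1 DoU) → 5 DoU from unsaturation.
Total DoU = 1 + 5 = 6.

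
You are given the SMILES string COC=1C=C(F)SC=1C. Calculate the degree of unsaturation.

Molecular formula: C6H7FOS.
DoU = (2C + 2 + N − H − X) / 2, where X is the halogen count and O/S are ignored.
    = (2·6 + 2 + 0 − 7 − 1) / 2 = 6 / 2 = 3.

3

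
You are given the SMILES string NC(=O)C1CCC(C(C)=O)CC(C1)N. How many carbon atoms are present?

10

Count every carbon token in the SMILES (each C, including those in ring-closure positions and inside branches).
Carbon count: 10.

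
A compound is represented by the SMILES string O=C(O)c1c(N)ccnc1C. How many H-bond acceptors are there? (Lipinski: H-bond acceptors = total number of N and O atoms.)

4

N atoms: 2; O atoms: 2.
Lipinski HBA = 2 + 2 = 4.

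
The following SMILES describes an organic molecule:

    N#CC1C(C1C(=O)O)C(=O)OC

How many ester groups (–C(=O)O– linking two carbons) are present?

The ester motif appears at heavy-atom position 9 in the SMILES.
Other groups present: 1 carboxylic acid, 1 nitrile.
Ester count: 1.

1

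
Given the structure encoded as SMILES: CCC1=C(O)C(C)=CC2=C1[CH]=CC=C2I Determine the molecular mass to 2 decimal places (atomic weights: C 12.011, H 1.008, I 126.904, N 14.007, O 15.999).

First, the molecular formula is C13H13IO (counting implicit H from valence).
  C: 13 × 12.011 = 156.143
  H: 13 × 1.008 = 13.104
  I: 1 × 126.904 = 126.904
  O: 1 × 15.999 = 15.999
Sum: 13×12.011 + 13×1.008 + 1×126.904 + 1×15.999 = 312.150 → 312.15 g/mol.

312.15 g/mol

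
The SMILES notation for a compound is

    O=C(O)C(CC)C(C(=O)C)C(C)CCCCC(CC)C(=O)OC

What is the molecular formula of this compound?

C18H32O5

Walk through each heavy atom and fill implicit hydrogens from standard valence (C 4, N 3, O 2, S 2, halogen 1):
  atom 1: O, bond orders sum to 2 (valence 2) → 0 H
  atom 2: C, bond orders sum to 4 (valence 4) → 0 H
  atom 3: O, bond orders sum to 1 (valence 2) → 1 H
  atom 4: C, bond orders sum to 3 (valence 4) → 1 H
  atom 5: C, bond orders sum to 2 (valence 4) → 2 H
  atom 6: C, bond orders sum to 1 (valence 4) → 3 H
  atom 7: C, bond orders sum to 3 (valence 4) → 1 H
  atom 8: C, bond orders sum to 4 (valence 4) → 0 H
  atom 9: O, bond orders sum to 2 (valence 2) → 0 H
  atom 10: C, bond orders sum to 1 (valence 4) → 3 H
  atom 11: C, bond orders sum to 3 (valence 4) → 1 H
  atom 12: C, bond orders sum to 1 (valence 4) → 3 H
  atom 13: C, bond orders sum to 2 (valence 4) → 2 H
  atom 14: C, bond orders sum to 2 (valence 4) → 2 H
  atom 15: C, bond orders sum to 2 (valence 4) → 2 H
  atom 16: C, bond orders sum to 2 (valence 4) → 2 H
  atom 17: C, bond orders sum to 3 (valence 4) → 1 H
  atom 18: C, bond orders sum to 2 (valence 4) → 2 H
  atom 19: C, bond orders sum to 1 (valence 4) → 3 H
  atom 20: C, bond orders sum to 4 (valence 4) → 0 H
  atom 21: O, bond orders sum to 2 (valence 2) → 0 H
  atom 22: O, bond orders sum to 2 (valence 2) → 0 H
  atom 23: C, bond orders sum to 1 (valence 4) → 3 H
Totals → C:18, H:32, O:5.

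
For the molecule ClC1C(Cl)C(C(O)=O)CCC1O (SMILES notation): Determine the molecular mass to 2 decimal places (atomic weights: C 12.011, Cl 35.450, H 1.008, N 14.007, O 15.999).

213.05 g/mol

First, the molecular formula is C7H10Cl2O3 (counting implicit H from valence).
  C: 7 × 12.011 = 84.077
  Cl: 2 × 35.450 = 70.900
  H: 10 × 1.008 = 10.080
  O: 3 × 15.999 = 47.997
Sum: 7×12.011 + 2×35.450 + 10×1.008 + 3×15.999 = 213.054 → 213.05 g/mol.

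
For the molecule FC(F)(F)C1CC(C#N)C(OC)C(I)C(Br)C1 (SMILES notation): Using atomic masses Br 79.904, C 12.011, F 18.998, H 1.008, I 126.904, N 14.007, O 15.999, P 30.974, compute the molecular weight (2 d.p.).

First, the molecular formula is C10H12BrF3INO (counting implicit H from valence).
  Br: 1 × 79.904 = 79.904
  C: 10 × 12.011 = 120.110
  F: 3 × 18.998 = 56.994
  H: 12 × 1.008 = 12.096
  I: 1 × 126.904 = 126.904
  N: 1 × 14.007 = 14.007
  O: 1 × 15.999 = 15.999
Sum: 1×79.904 + 10×12.011 + 3×18.998 + 12×1.008 + 1×126.904 + 1×14.007 + 1×15.999 = 426.014 → 426.01 g/mol.

426.01 g/mol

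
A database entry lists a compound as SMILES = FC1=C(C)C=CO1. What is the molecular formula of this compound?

C5H5FO

Walk through each heavy atom and fill implicit hydrogens from standard valence (C 4, N 3, O 2, S 2, halogen 1):
  atom 1: F (halogen, monovalent) → 0 H
  atom 2: C, bond orders sum to 4 (valence 4) → 0 H
  atom 3: C, bond orders sum to 4 (valence 4) → 0 H
  atom 4: C, bond orders sum to 1 (valence 4) → 3 H
  atom 5: C, bond orders sum to 3 (valence 4) → 1 H
  atom 6: C, bond orders sum to 3 (valence 4) → 1 H
  atom 7: O, bond orders sum to 2 (valence 2) → 0 H
Totals → C:5, H:5, F:1, O:1.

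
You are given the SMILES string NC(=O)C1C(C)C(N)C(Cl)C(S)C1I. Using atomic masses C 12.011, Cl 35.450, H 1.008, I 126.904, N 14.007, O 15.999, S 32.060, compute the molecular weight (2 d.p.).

348.63 g/mol

First, the molecular formula is C8H14ClIN2OS (counting implicit H from valence).
  C: 8 × 12.011 = 96.088
  Cl: 1 × 35.450 = 35.450
  H: 14 × 1.008 = 14.112
  I: 1 × 126.904 = 126.904
  N: 2 × 14.007 = 28.014
  O: 1 × 15.999 = 15.999
  S: 1 × 32.060 = 32.060
Sum: 8×12.011 + 1×35.450 + 14×1.008 + 1×126.904 + 2×14.007 + 1×15.999 + 1×32.060 = 348.627 → 348.63 g/mol.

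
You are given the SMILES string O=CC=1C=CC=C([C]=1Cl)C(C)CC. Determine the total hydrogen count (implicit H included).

13

Walk through each heavy atom and fill implicit hydrogens from standard valence (C 4, N 3, O 2, S 2, halogen 1):
  atom 1: O, bond orders sum to 2 (valence 2) → 0 H
  atom 2: C, bond orders sum to 3 (valence 4) → 1 H
  atom 3: C, bond orders sum to 4 (valence 4) → 0 H
  atom 4: C, bond orders sum to 3 (valence 4) → 1 H
  atom 5: C, bond orders sum to 3 (valence 4) → 1 H
  atom 6: C, bond orders sum to 3 (valence 4) → 1 H
  atom 7: C, bond orders sum to 4 (valence 4) → 0 H
  atom 8: C with explicit H count 0
  atom 9: Cl (halogen, monovalent) → 0 H
  atom 10: C, bond orders sum to 3 (valence 4) → 1 H
  atom 11: C, bond orders sum to 1 (valence 4) → 3 H
  atom 12: C, bond orders sum to 2 (valence 4) → 2 H
  atom 13: C, bond orders sum to 1 (valence 4) → 3 H
Total hydrogens: 13.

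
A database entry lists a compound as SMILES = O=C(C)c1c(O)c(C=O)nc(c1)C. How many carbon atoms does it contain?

Count every carbon token in the SMILES (each C, including those in ring-closure positions and inside branches).
Carbon count: 9.

9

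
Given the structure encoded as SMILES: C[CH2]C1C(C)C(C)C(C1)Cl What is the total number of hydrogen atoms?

Walk through each heavy atom and fill implicit hydrogens from standard valence (C 4, N 3, O 2, S 2, halogen 1):
  atom 1: C, bond orders sum to 1 (valence 4) → 3 H
  atom 2: C with explicit H count 2
  atom 3: C, bond orders sum to 3 (valence 4) → 1 H
  atom 4: C, bond orders sum to 3 (valence 4) → 1 H
  atom 5: C, bond orders sum to 1 (valence 4) → 3 H
  atom 6: C, bond orders sum to 3 (valence 4) → 1 H
  atom 7: C, bond orders sum to 1 (valence 4) → 3 H
  atom 8: C, bond orders sum to 3 (valence 4) → 1 H
  atom 9: C, bond orders sum to 2 (valence 4) → 2 H
  atom 10: Cl (halogen, monovalent) → 0 H
Total hydrogens: 17.

17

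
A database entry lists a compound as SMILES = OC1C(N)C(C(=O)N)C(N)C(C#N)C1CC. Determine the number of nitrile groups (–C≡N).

The nitrile motif appears at heavy-atom position 12 in the SMILES.
Other groups present: 1 amide, 1 hydroxyl, 2 primary amine.
Nitrile count: 1.

1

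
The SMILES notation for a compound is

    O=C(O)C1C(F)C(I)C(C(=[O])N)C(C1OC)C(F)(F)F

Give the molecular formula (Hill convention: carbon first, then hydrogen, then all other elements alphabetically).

C10H12F4INO4

Walk through each heavy atom and fill implicit hydrogens from standard valence (C 4, N 3, O 2, S 2, halogen 1):
  atom 1: O, bond orders sum to 2 (valence 2) → 0 H
  atom 2: C, bond orders sum to 4 (valence 4) → 0 H
  atom 3: O, bond orders sum to 1 (valence 2) → 1 H
  atom 4: C, bond orders sum to 3 (valence 4) → 1 H
  atom 5: C, bond orders sum to 3 (valence 4) → 1 H
  atom 6: F (halogen, monovalent) → 0 H
  atom 7: C, bond orders sum to 3 (valence 4) → 1 H
  atom 8: I (halogen, monovalent) → 0 H
  atom 9: C, bond orders sum to 3 (valence 4) → 1 H
  atom 10: C, bond orders sum to 4 (valence 4) → 0 H
  atom 11: O with explicit H count 0
  atom 12: N, bond orders sum to 1 (valence 3) → 2 H
  atom 13: C, bond orders sum to 3 (valence 4) → 1 H
  atom 14: C, bond orders sum to 3 (valence 4) → 1 H
  atom 15: O, bond orders sum to 2 (valence 2) → 0 H
  atom 16: C, bond orders sum to 1 (valence 4) → 3 H
  atom 17: C, bond orders sum to 4 (valence 4) → 0 H
  atom 18: F (halogen, monovalent) → 0 H
  atom 19: F (halogen, monovalent) → 0 H
  atom 20: F (halogen, monovalent) → 0 H
Totals → C:10, H:12, F:4, I:1, N:1, O:4.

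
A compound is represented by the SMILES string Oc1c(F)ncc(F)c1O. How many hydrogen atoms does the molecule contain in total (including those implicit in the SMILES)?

Walk through each heavy atom and fill implicit hydrogens from standard valence (C 4, N 3, O 2, S 2, halogen 1); for lowercase aromatic atoms, an aromatic c carries 1 H when it has two neighbours and 0 H with three, and aromatic n carries 0 H:
  atom 1: O, bond orders sum to 1 (valence 2) → 1 H
  atom 2: aromatic c, 3 neighbours → 0 H
  atom 3: aromatic c, 3 neighbours → 0 H
  atom 4: F (halogen, monovalent) → 0 H
  atom 5: aromatic n, 2 neighbours → 0 H
  atom 6: aromatic c, 2 neighbours → 1 H
  atom 7: aromatic c, 3 neighbours → 0 H
  atom 8: F (halogen, monovalent) → 0 H
  atom 9: aromatic c, 3 neighbours → 0 H
  atom 10: O, bond orders sum to 1 (valence 2) → 1 H
Total hydrogens: 3.

3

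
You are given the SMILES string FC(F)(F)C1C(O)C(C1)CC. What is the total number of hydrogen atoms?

Walk through each heavy atom and fill implicit hydrogens from standard valence (C 4, N 3, O 2, S 2, halogen 1):
  atom 1: F (halogen, monovalent) → 0 H
  atom 2: C, bond orders sum to 4 (valence 4) → 0 H
  atom 3: F (halogen, monovalent) → 0 H
  atom 4: F (halogen, monovalent) → 0 H
  atom 5: C, bond orders sum to 3 (valence 4) → 1 H
  atom 6: C, bond orders sum to 3 (valence 4) → 1 H
  atom 7: O, bond orders sum to 1 (valence 2) → 1 H
  atom 8: C, bond orders sum to 3 (valence 4) → 1 H
  atom 9: C, bond orders sum to 2 (valence 4) → 2 H
  atom 10: C, bond orders sum to 2 (valence 4) → 2 H
  atom 11: C, bond orders sum to 1 (valence 4) → 3 H
Total hydrogens: 11.

11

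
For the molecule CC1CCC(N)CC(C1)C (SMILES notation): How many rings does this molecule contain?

1

In SMILES, each pair of matching ring-closure digits denotes one ring-closing bond; the number of such bonds equals the number of independent rings.
Ring-closure bonds here: 1.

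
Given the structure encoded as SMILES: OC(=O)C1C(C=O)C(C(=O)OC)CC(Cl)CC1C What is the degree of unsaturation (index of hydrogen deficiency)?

4

Molecular formula: C12H17ClO5.
DoU = (2C + 2 + N − H − X) / 2, where X is the halogen count and O/S are ignored.
    = (2·12 + 2 + 0 − 17 − 1) / 2 = 8 / 2 = 4.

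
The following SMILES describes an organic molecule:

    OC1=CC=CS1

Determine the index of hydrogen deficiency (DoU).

3

Molecular formula: C4H4OS.
DoU = (2C + 2 + N − H − X) / 2, where X is the halogen count and O/S are ignored.
    = (2·4 + 2 + 0 − 4 − 0) / 2 = 6 / 2 = 3.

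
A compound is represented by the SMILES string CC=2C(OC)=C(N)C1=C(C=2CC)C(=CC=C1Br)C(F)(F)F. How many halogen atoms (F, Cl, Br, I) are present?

Halogen atoms appear at heavy-atom positions 17, 19, 20, 21 (1×Br, 3×F).
Other groups present: 1 ether, 1 primary amine.
Halogen count: 4.

4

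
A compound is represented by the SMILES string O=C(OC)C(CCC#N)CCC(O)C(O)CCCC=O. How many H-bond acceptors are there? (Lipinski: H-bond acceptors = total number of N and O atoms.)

6

N atoms: 1; O atoms: 5.
Lipinski HBA = 1 + 5 = 6.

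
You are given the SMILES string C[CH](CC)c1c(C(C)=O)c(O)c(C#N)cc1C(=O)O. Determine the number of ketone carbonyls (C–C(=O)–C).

1

The ketone motif appears at heavy-atom position 7 in the SMILES.
Other groups present: 1 carboxylic acid, 1 hydroxyl, 1 nitrile.
Ketone count: 1.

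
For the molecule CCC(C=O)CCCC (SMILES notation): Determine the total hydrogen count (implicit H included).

Walk through each heavy atom and fill implicit hydrogens from standard valence (C 4, N 3, O 2, S 2, halogen 1):
  atom 1: C, bond orders sum to 1 (valence 4) → 3 H
  atom 2: C, bond orders sum to 2 (valence 4) → 2 H
  atom 3: C, bond orders sum to 3 (valence 4) → 1 H
  atom 4: C, bond orders sum to 3 (valence 4) → 1 H
  atom 5: O, bond orders sum to 2 (valence 2) → 0 H
  atom 6: C, bond orders sum to 2 (valence 4) → 2 H
  atom 7: C, bond orders sum to 2 (valence 4) → 2 H
  atom 8: C, bond orders sum to 2 (valence 4) → 2 H
  atom 9: C, bond orders sum to 1 (valence 4) → 3 H
Total hydrogens: 16.

16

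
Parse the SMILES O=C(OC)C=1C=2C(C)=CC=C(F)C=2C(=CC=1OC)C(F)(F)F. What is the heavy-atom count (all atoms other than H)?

Every atom symbol written in the SMILES (organic subset) is one heavy atom; implicit H are not written.
Heavy atoms by element → C:15, F:4, O:3.
Total: 22.

22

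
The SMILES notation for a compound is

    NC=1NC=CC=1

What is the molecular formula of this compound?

C4H6N2

Walk through each heavy atom and fill implicit hydrogens from standard valence (C 4, N 3, O 2, S 2, halogen 1):
  atom 1: N, bond orders sum to 1 (valence 3) → 2 H
  atom 2: C, bond orders sum to 4 (valence 4) → 0 H
  atom 3: N, bond orders sum to 2 (valence 3) → 1 H
  atom 4: C, bond orders sum to 3 (valence 4) → 1 H
  atom 5: C, bond orders sum to 3 (valence 4) → 1 H
  atom 6: C, bond orders sum to 3 (valence 4) → 1 H
Totals → C:4, H:6, N:2.
In Hill order: C4H6N2.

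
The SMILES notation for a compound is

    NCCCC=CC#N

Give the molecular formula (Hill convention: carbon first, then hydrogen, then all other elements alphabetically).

Walk through each heavy atom and fill implicit hydrogens from standard valence (C 4, N 3, O 2, S 2, halogen 1):
  atom 1: N, bond orders sum to 1 (valence 3) → 2 H
  atom 2: C, bond orders sum to 2 (valence 4) → 2 H
  atom 3: C, bond orders sum to 2 (valence 4) → 2 H
  atom 4: C, bond orders sum to 2 (valence 4) → 2 H
  atom 5: C, bond orders sum to 3 (valence 4) → 1 H
  atom 6: C, bond orders sum to 3 (valence 4) → 1 H
  atom 7: C, bond orders sum to 4 (valence 4) → 0 H
  atom 8: N, bond orders sum to 3 (valence 3) → 0 H
Totals → C:6, H:10, N:2.

C6H10N2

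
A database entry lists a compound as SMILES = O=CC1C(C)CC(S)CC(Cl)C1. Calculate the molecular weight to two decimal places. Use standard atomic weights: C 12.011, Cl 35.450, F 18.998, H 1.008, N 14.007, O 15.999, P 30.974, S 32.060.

First, the molecular formula is C9H15ClOS (counting implicit H from valence).
  C: 9 × 12.011 = 108.099
  Cl: 1 × 35.450 = 35.450
  H: 15 × 1.008 = 15.120
  O: 1 × 15.999 = 15.999
  S: 1 × 32.060 = 32.060
Sum: 9×12.011 + 1×35.450 + 15×1.008 + 1×15.999 + 1×32.060 = 206.728 → 206.73 g/mol.

206.73 g/mol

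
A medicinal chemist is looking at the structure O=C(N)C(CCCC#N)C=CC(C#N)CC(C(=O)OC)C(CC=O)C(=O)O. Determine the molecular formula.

Walk through each heavy atom and fill implicit hydrogens from standard valence (C 4, N 3, O 2, S 2, halogen 1):
  atom 1: O, bond orders sum to 2 (valence 2) → 0 H
  atom 2: C, bond orders sum to 4 (valence 4) → 0 H
  atom 3: N, bond orders sum to 1 (valence 3) → 2 H
  atom 4: C, bond orders sum to 3 (valence 4) → 1 H
  atom 5: C, bond orders sum to 2 (valence 4) → 2 H
  atom 6: C, bond orders sum to 2 (valence 4) → 2 H
  atom 7: C, bond orders sum to 2 (valence 4) → 2 H
  atom 8: C, bond orders sum to 4 (valence 4) → 0 H
  atom 9: N, bond orders sum to 3 (valence 3) → 0 H
  atom 10: C, bond orders sum to 3 (valence 4) → 1 H
  atom 11: C, bond orders sum to 3 (valence 4) → 1 H
  atom 12: C, bond orders sum to 3 (valence 4) → 1 H
  atom 13: C, bond orders sum to 4 (valence 4) → 0 H
  atom 14: N, bond orders sum to 3 (valence 3) → 0 H
  atom 15: C, bond orders sum to 2 (valence 4) → 2 H
  atom 16: C, bond orders sum to 3 (valence 4) → 1 H
  atom 17: C, bond orders sum to 4 (valence 4) → 0 H
  atom 18: O, bond orders sum to 2 (valence 2) → 0 H
  atom 19: O, bond orders sum to 2 (valence 2) → 0 H
  atom 20: C, bond orders sum to 1 (valence 4) → 3 H
  atom 21: C, bond orders sum to 3 (valence 4) → 1 H
  atom 22: C, bond orders sum to 2 (valence 4) → 2 H
  atom 23: C, bond orders sum to 3 (valence 4) → 1 H
  atom 24: O, bond orders sum to 2 (valence 2) → 0 H
  atom 25: C, bond orders sum to 4 (valence 4) → 0 H
  atom 26: O, bond orders sum to 2 (valence 2) → 0 H
  atom 27: O, bond orders sum to 1 (valence 2) → 1 H
Totals → C:18, H:23, N:3, O:6.
In Hill order: C18H23N3O6.

C18H23N3O6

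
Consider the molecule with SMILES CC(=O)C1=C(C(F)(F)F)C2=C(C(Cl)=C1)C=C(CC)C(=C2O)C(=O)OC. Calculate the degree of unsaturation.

Molecular formula: C17H14ClF3O4.
DoU = (2C + 2 + N − H − X) / 2, where X is the halogen count and O/S are ignored.
    = (2·17 + 2 + 0 − 14 − 4) / 2 = 18 / 2 = 9.

9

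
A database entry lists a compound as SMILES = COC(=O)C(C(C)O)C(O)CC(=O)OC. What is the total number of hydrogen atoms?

Walk through each heavy atom and fill implicit hydrogens from standard valence (C 4, N 3, O 2, S 2, halogen 1):
  atom 1: C, bond orders sum to 1 (valence 4) → 3 H
  atom 2: O, bond orders sum to 2 (valence 2) → 0 H
  atom 3: C, bond orders sum to 4 (valence 4) → 0 H
  atom 4: O, bond orders sum to 2 (valence 2) → 0 H
  atom 5: C, bond orders sum to 3 (valence 4) → 1 H
  atom 6: C, bond orders sum to 3 (valence 4) → 1 H
  atom 7: C, bond orders sum to 1 (valence 4) → 3 H
  atom 8: O, bond orders sum to 1 (valence 2) → 1 H
  atom 9: C, bond orders sum to 3 (valence 4) → 1 H
  atom 10: O, bond orders sum to 1 (valence 2) → 1 H
  atom 11: C, bond orders sum to 2 (valence 4) → 2 H
  atom 12: C, bond orders sum to 4 (valence 4) → 0 H
  atom 13: O, bond orders sum to 2 (valence 2) → 0 H
  atom 14: O, bond orders sum to 2 (valence 2) → 0 H
  atom 15: C, bond orders sum to 1 (valence 4) → 3 H
Total hydrogens: 16.

16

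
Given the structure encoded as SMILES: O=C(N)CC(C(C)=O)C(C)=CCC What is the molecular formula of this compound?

C10H17NO2

Walk through each heavy atom and fill implicit hydrogens from standard valence (C 4, N 3, O 2, S 2, halogen 1):
  atom 1: O, bond orders sum to 2 (valence 2) → 0 H
  atom 2: C, bond orders sum to 4 (valence 4) → 0 H
  atom 3: N, bond orders sum to 1 (valence 3) → 2 H
  atom 4: C, bond orders sum to 2 (valence 4) → 2 H
  atom 5: C, bond orders sum to 3 (valence 4) → 1 H
  atom 6: C, bond orders sum to 4 (valence 4) → 0 H
  atom 7: C, bond orders sum to 1 (valence 4) → 3 H
  atom 8: O, bond orders sum to 2 (valence 2) → 0 H
  atom 9: C, bond orders sum to 4 (valence 4) → 0 H
  atom 10: C, bond orders sum to 1 (valence 4) → 3 H
  atom 11: C, bond orders sum to 3 (valence 4) → 1 H
  atom 12: C, bond orders sum to 2 (valence 4) → 2 H
  atom 13: C, bond orders sum to 1 (valence 4) → 3 H
Totals → C:10, H:17, N:1, O:2.
In Hill order: C10H17NO2.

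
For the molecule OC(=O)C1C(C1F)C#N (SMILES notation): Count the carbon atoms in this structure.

Count every carbon token in the SMILES (each C, including those in ring-closure positions and inside branches).
Carbon count: 5.

5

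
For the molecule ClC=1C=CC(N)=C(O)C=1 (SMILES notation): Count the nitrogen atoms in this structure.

1

Scan the SMILES for N atoms (remember two-letter symbols like Cl and Br are single atoms).
Nitrogen count: 1.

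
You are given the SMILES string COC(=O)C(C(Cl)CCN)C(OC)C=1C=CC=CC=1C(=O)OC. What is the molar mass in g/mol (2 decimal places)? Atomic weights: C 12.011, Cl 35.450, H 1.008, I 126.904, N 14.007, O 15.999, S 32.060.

First, the molecular formula is C16H22ClNO5 (counting implicit H from valence).
  C: 16 × 12.011 = 192.176
  Cl: 1 × 35.450 = 35.450
  H: 22 × 1.008 = 22.176
  N: 1 × 14.007 = 14.007
  O: 5 × 15.999 = 79.995
Sum: 16×12.011 + 1×35.450 + 22×1.008 + 1×14.007 + 5×15.999 = 343.804 → 343.80 g/mol.

343.80 g/mol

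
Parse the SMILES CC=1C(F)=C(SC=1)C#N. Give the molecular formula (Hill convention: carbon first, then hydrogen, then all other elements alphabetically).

Walk through each heavy atom and fill implicit hydrogens from standard valence (C 4, N 3, O 2, S 2, halogen 1):
  atom 1: C, bond orders sum to 1 (valence 4) → 3 H
  atom 2: C, bond orders sum to 4 (valence 4) → 0 H
  atom 3: C, bond orders sum to 4 (valence 4) → 0 H
  atom 4: F (halogen, monovalent) → 0 H
  atom 5: C, bond orders sum to 4 (valence 4) → 0 H
  atom 6: S, bond orders sum to 2 (valence 2) → 0 H
  atom 7: C, bond orders sum to 3 (valence 4) → 1 H
  atom 8: C, bond orders sum to 4 (valence 4) → 0 H
  atom 9: N, bond orders sum to 3 (valence 3) → 0 H
Totals → C:6, H:4, F:1, N:1, S:1.

C6H4FNS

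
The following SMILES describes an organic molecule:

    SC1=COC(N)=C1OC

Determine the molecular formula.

Walk through each heavy atom and fill implicit hydrogens from standard valence (C 4, N 3, O 2, S 2, halogen 1):
  atom 1: S, bond orders sum to 1 (valence 2) → 1 H
  atom 2: C, bond orders sum to 4 (valence 4) → 0 H
  atom 3: C, bond orders sum to 3 (valence 4) → 1 H
  atom 4: O, bond orders sum to 2 (valence 2) → 0 H
  atom 5: C, bond orders sum to 4 (valence 4) → 0 H
  atom 6: N, bond orders sum to 1 (valence 3) → 2 H
  atom 7: C, bond orders sum to 4 (valence 4) → 0 H
  atom 8: O, bond orders sum to 2 (valence 2) → 0 H
  atom 9: C, bond orders sum to 1 (valence 4) → 3 H
Totals → C:5, H:7, N:1, O:2, S:1.
In Hill order: C5H7NO2S.

C5H7NO2S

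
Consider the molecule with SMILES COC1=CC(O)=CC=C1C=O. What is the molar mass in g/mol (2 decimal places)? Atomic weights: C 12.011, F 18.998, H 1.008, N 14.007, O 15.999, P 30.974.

First, the molecular formula is C8H8O3 (counting implicit H from valence).
  C: 8 × 12.011 = 96.088
  H: 8 × 1.008 = 8.064
  O: 3 × 15.999 = 47.997
Sum: 8×12.011 + 8×1.008 + 3×15.999 = 152.149 → 152.15 g/mol.

152.15 g/mol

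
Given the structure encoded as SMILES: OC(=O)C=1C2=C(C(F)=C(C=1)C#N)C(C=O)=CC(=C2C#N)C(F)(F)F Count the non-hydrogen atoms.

24

Every atom symbol written in the SMILES (organic subset) is one heavy atom; implicit H are not written.
Heavy atoms by element → C:15, F:4, N:2, O:3.
Total: 24.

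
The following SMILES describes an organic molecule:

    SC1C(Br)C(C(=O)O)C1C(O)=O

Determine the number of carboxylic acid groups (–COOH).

2

The carboxylic acid motif appears at heavy-atom positions 6, 10 in the SMILES.
Other groups present: 1 thiol.
Carboxylic acid count: 2.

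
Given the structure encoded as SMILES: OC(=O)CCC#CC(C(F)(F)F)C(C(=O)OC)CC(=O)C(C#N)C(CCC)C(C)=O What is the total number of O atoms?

6

Scan the SMILES for O atoms (remember two-letter symbols like Cl and Br are single atoms).
Oxygen count: 6.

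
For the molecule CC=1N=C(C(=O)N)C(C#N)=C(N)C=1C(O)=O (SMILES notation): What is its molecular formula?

C9H8N4O3

Walk through each heavy atom and fill implicit hydrogens from standard valence (C 4, N 3, O 2, S 2, halogen 1):
  atom 1: C, bond orders sum to 1 (valence 4) → 3 H
  atom 2: C, bond orders sum to 4 (valence 4) → 0 H
  atom 3: N, bond orders sum to 3 (valence 3) → 0 H
  atom 4: C, bond orders sum to 4 (valence 4) → 0 H
  atom 5: C, bond orders sum to 4 (valence 4) → 0 H
  atom 6: O, bond orders sum to 2 (valence 2) → 0 H
  atom 7: N, bond orders sum to 1 (valence 3) → 2 H
  atom 8: C, bond orders sum to 4 (valence 4) → 0 H
  atom 9: C, bond orders sum to 4 (valence 4) → 0 H
  atom 10: N, bond orders sum to 3 (valence 3) → 0 H
  atom 11: C, bond orders sum to 4 (valence 4) → 0 H
  atom 12: N, bond orders sum to 1 (valence 3) → 2 H
  atom 13: C, bond orders sum to 4 (valence 4) → 0 H
  atom 14: C, bond orders sum to 4 (valence 4) → 0 H
  atom 15: O, bond orders sum to 1 (valence 2) → 1 H
  atom 16: O, bond orders sum to 2 (valence 2) → 0 H
Totals → C:9, H:8, N:4, O:3.
In Hill order: C9H8N4O3.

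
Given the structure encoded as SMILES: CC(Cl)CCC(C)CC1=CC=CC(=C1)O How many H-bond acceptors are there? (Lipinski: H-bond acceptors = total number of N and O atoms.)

N atoms: 0; O atoms: 1.
Lipinski HBA = 0 + 1 = 1.

1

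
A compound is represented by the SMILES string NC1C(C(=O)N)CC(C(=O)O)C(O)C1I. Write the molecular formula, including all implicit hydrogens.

Walk through each heavy atom and fill implicit hydrogens from standard valence (C 4, N 3, O 2, S 2, halogen 1):
  atom 1: N, bond orders sum to 1 (valence 3) → 2 H
  atom 2: C, bond orders sum to 3 (valence 4) → 1 H
  atom 3: C, bond orders sum to 3 (valence 4) → 1 H
  atom 4: C, bond orders sum to 4 (valence 4) → 0 H
  atom 5: O, bond orders sum to 2 (valence 2) → 0 H
  atom 6: N, bond orders sum to 1 (valence 3) → 2 H
  atom 7: C, bond orders sum to 2 (valence 4) → 2 H
  atom 8: C, bond orders sum to 3 (valence 4) → 1 H
  atom 9: C, bond orders sum to 4 (valence 4) → 0 H
  atom 10: O, bond orders sum to 2 (valence 2) → 0 H
  atom 11: O, bond orders sum to 1 (valence 2) → 1 H
  atom 12: C, bond orders sum to 3 (valence 4) → 1 H
  atom 13: O, bond orders sum to 1 (valence 2) → 1 H
  atom 14: C, bond orders sum to 3 (valence 4) → 1 H
  atom 15: I (halogen, monovalent) → 0 H
Totals → C:8, H:13, I:1, N:2, O:4.
In Hill order: C8H13IN2O4.

C8H13IN2O4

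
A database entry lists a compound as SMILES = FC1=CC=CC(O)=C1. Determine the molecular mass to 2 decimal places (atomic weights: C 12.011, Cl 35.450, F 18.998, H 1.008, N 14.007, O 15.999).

First, the molecular formula is C6H5FO (counting implicit H from valence).
  C: 6 × 12.011 = 72.066
  F: 1 × 18.998 = 18.998
  H: 5 × 1.008 = 5.040
  O: 1 × 15.999 = 15.999
Sum: 6×12.011 + 1×18.998 + 5×1.008 + 1×15.999 = 112.103 → 112.10 g/mol.

112.10 g/mol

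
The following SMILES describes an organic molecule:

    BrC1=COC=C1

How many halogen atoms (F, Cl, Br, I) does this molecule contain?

1

Halogen atoms appear at heavy-atom position 1 (1×Br).
Halogen count: 1.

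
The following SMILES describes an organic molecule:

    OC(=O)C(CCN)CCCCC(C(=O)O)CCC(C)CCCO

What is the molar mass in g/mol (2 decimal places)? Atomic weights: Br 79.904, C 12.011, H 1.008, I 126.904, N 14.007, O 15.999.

First, the molecular formula is C17H33NO5 (counting implicit H from valence).
  C: 17 × 12.011 = 204.187
  H: 33 × 1.008 = 33.264
  N: 1 × 14.007 = 14.007
  O: 5 × 15.999 = 79.995
Sum: 17×12.011 + 33×1.008 + 1×14.007 + 5×15.999 = 331.453 → 331.45 g/mol.

331.45 g/mol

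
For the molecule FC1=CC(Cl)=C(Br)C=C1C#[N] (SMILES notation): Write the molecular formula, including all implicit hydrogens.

Walk through each heavy atom and fill implicit hydrogens from standard valence (C 4, N 3, O 2, S 2, halogen 1):
  atom 1: F (halogen, monovalent) → 0 H
  atom 2: C, bond orders sum to 4 (valence 4) → 0 H
  atom 3: C, bond orders sum to 3 (valence 4) → 1 H
  atom 4: C, bond orders sum to 4 (valence 4) → 0 H
  atom 5: Cl (halogen, monovalent) → 0 H
  atom 6: C, bond orders sum to 4 (valence 4) → 0 H
  atom 7: Br (halogen, monovalent) → 0 H
  atom 8: C, bond orders sum to 3 (valence 4) → 1 H
  atom 9: C, bond orders sum to 4 (valence 4) → 0 H
  atom 10: C, bond orders sum to 4 (valence 4) → 0 H
  atom 11: N with explicit H count 0
Totals → C:7, H:2, Br:1, Cl:1, F:1, N:1.

C7H2BrClFN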